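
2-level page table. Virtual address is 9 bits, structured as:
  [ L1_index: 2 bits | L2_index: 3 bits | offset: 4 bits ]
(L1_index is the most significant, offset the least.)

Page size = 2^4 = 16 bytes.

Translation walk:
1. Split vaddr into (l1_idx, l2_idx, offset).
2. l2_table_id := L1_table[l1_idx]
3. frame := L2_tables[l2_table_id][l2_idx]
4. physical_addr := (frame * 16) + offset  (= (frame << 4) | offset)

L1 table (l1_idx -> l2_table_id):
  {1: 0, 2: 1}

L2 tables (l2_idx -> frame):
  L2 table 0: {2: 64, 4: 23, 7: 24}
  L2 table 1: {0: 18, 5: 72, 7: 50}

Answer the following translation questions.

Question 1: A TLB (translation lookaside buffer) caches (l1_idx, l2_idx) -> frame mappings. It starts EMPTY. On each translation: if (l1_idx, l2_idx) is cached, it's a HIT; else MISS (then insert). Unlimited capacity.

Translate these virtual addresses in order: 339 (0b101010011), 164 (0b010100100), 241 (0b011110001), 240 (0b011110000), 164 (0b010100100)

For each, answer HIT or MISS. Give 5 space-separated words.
Answer: MISS MISS MISS HIT HIT

Derivation:
vaddr=339: (2,5) not in TLB -> MISS, insert
vaddr=164: (1,2) not in TLB -> MISS, insert
vaddr=241: (1,7) not in TLB -> MISS, insert
vaddr=240: (1,7) in TLB -> HIT
vaddr=164: (1,2) in TLB -> HIT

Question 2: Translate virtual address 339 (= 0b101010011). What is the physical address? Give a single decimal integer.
vaddr = 339 = 0b101010011
Split: l1_idx=2, l2_idx=5, offset=3
L1[2] = 1
L2[1][5] = 72
paddr = 72 * 16 + 3 = 1155

Answer: 1155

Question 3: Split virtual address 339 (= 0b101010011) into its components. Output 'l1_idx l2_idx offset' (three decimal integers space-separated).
Answer: 2 5 3

Derivation:
vaddr = 339 = 0b101010011
  top 2 bits -> l1_idx = 2
  next 3 bits -> l2_idx = 5
  bottom 4 bits -> offset = 3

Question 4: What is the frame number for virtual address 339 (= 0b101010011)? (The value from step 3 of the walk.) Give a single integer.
Answer: 72

Derivation:
vaddr = 339: l1_idx=2, l2_idx=5
L1[2] = 1; L2[1][5] = 72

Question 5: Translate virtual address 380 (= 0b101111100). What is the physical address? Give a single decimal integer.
vaddr = 380 = 0b101111100
Split: l1_idx=2, l2_idx=7, offset=12
L1[2] = 1
L2[1][7] = 50
paddr = 50 * 16 + 12 = 812

Answer: 812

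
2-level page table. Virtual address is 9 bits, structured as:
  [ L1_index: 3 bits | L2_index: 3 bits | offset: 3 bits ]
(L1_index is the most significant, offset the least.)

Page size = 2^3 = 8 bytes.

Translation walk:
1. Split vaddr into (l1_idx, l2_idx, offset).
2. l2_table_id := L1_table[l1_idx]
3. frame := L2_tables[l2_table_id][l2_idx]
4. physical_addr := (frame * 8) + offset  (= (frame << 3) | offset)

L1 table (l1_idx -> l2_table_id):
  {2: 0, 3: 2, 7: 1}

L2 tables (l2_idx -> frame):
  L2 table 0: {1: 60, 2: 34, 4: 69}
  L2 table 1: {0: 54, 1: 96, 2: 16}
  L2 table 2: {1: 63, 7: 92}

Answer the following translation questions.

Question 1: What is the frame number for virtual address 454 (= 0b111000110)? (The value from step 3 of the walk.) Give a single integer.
vaddr = 454: l1_idx=7, l2_idx=0
L1[7] = 1; L2[1][0] = 54

Answer: 54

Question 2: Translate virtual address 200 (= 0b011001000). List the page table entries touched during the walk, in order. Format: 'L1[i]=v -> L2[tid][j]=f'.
Answer: L1[3]=2 -> L2[2][1]=63

Derivation:
vaddr = 200 = 0b011001000
Split: l1_idx=3, l2_idx=1, offset=0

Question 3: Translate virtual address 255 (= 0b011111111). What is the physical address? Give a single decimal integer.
vaddr = 255 = 0b011111111
Split: l1_idx=3, l2_idx=7, offset=7
L1[3] = 2
L2[2][7] = 92
paddr = 92 * 8 + 7 = 743

Answer: 743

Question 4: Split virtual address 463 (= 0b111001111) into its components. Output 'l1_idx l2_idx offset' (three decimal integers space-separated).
vaddr = 463 = 0b111001111
  top 3 bits -> l1_idx = 7
  next 3 bits -> l2_idx = 1
  bottom 3 bits -> offset = 7

Answer: 7 1 7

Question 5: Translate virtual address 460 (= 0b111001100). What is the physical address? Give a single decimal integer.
vaddr = 460 = 0b111001100
Split: l1_idx=7, l2_idx=1, offset=4
L1[7] = 1
L2[1][1] = 96
paddr = 96 * 8 + 4 = 772

Answer: 772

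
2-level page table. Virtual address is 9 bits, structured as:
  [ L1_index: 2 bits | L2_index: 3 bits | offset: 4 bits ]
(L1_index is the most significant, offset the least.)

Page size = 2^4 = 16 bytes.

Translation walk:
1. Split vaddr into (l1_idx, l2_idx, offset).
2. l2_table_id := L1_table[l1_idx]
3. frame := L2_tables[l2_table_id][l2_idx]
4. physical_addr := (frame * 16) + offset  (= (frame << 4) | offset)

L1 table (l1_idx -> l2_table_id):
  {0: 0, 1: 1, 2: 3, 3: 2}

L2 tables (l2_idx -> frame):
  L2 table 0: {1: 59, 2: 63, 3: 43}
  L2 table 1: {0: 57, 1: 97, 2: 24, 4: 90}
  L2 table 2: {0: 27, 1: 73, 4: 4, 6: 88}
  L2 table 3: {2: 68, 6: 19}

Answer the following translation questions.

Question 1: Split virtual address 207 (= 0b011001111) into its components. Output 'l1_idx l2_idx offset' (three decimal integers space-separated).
Answer: 1 4 15

Derivation:
vaddr = 207 = 0b011001111
  top 2 bits -> l1_idx = 1
  next 3 bits -> l2_idx = 4
  bottom 4 bits -> offset = 15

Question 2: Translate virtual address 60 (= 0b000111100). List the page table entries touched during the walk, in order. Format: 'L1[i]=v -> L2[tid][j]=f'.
vaddr = 60 = 0b000111100
Split: l1_idx=0, l2_idx=3, offset=12

Answer: L1[0]=0 -> L2[0][3]=43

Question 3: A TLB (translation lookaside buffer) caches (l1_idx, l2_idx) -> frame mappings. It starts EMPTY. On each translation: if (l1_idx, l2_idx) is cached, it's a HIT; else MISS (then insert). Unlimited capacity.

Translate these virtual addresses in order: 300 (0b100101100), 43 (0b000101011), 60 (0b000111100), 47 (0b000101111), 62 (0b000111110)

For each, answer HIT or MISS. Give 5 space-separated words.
vaddr=300: (2,2) not in TLB -> MISS, insert
vaddr=43: (0,2) not in TLB -> MISS, insert
vaddr=60: (0,3) not in TLB -> MISS, insert
vaddr=47: (0,2) in TLB -> HIT
vaddr=62: (0,3) in TLB -> HIT

Answer: MISS MISS MISS HIT HIT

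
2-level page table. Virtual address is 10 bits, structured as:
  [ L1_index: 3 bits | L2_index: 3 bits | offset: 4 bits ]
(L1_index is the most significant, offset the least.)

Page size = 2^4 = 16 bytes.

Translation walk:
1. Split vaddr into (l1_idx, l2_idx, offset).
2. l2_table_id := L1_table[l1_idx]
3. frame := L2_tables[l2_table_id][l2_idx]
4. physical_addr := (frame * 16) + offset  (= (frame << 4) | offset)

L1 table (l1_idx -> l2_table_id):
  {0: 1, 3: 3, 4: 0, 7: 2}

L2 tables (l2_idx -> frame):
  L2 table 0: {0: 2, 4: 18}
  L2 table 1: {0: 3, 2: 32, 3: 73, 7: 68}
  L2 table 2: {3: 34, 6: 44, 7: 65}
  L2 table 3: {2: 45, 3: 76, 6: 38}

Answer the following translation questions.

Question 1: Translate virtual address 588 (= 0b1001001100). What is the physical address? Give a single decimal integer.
vaddr = 588 = 0b1001001100
Split: l1_idx=4, l2_idx=4, offset=12
L1[4] = 0
L2[0][4] = 18
paddr = 18 * 16 + 12 = 300

Answer: 300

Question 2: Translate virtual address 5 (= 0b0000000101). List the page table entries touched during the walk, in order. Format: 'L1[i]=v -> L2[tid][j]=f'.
vaddr = 5 = 0b0000000101
Split: l1_idx=0, l2_idx=0, offset=5

Answer: L1[0]=1 -> L2[1][0]=3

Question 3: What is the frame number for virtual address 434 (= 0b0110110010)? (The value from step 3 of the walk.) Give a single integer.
Answer: 76

Derivation:
vaddr = 434: l1_idx=3, l2_idx=3
L1[3] = 3; L2[3][3] = 76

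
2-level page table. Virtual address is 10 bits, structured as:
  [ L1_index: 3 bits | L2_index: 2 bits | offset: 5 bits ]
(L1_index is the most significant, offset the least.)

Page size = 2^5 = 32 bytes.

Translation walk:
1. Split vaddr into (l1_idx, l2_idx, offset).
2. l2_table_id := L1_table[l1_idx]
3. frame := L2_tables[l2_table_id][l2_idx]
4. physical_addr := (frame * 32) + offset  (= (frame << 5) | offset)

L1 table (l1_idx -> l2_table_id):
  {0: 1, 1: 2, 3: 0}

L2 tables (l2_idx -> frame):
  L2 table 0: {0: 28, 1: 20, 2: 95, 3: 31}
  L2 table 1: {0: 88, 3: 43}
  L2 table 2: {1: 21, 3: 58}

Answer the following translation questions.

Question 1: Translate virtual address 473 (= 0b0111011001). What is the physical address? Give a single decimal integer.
vaddr = 473 = 0b0111011001
Split: l1_idx=3, l2_idx=2, offset=25
L1[3] = 0
L2[0][2] = 95
paddr = 95 * 32 + 25 = 3065

Answer: 3065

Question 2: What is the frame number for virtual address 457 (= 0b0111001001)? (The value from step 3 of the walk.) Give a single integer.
vaddr = 457: l1_idx=3, l2_idx=2
L1[3] = 0; L2[0][2] = 95

Answer: 95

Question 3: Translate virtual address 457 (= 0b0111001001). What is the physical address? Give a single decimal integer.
Answer: 3049

Derivation:
vaddr = 457 = 0b0111001001
Split: l1_idx=3, l2_idx=2, offset=9
L1[3] = 0
L2[0][2] = 95
paddr = 95 * 32 + 9 = 3049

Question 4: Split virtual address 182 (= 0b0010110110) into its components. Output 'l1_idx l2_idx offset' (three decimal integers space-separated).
Answer: 1 1 22

Derivation:
vaddr = 182 = 0b0010110110
  top 3 bits -> l1_idx = 1
  next 2 bits -> l2_idx = 1
  bottom 5 bits -> offset = 22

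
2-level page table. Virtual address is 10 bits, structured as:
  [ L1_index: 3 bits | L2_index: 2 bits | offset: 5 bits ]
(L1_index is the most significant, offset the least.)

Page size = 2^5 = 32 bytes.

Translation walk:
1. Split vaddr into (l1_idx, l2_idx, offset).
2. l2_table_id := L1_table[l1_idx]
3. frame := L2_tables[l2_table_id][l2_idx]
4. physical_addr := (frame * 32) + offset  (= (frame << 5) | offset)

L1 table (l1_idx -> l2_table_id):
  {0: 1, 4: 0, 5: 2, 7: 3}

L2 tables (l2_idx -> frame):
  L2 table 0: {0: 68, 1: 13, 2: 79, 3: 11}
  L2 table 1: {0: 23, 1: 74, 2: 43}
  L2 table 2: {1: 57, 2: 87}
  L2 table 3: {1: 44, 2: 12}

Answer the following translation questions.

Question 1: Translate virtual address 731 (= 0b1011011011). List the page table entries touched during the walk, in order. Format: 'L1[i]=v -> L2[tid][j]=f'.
Answer: L1[5]=2 -> L2[2][2]=87

Derivation:
vaddr = 731 = 0b1011011011
Split: l1_idx=5, l2_idx=2, offset=27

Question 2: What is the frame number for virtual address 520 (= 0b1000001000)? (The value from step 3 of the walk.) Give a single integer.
Answer: 68

Derivation:
vaddr = 520: l1_idx=4, l2_idx=0
L1[4] = 0; L2[0][0] = 68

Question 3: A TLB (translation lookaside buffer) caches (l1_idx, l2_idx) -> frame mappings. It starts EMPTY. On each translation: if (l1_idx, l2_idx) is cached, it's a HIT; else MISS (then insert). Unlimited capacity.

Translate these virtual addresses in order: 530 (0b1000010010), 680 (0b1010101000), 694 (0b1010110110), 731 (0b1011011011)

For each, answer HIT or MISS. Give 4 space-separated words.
vaddr=530: (4,0) not in TLB -> MISS, insert
vaddr=680: (5,1) not in TLB -> MISS, insert
vaddr=694: (5,1) in TLB -> HIT
vaddr=731: (5,2) not in TLB -> MISS, insert

Answer: MISS MISS HIT MISS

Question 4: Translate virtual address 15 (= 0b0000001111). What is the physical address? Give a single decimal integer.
vaddr = 15 = 0b0000001111
Split: l1_idx=0, l2_idx=0, offset=15
L1[0] = 1
L2[1][0] = 23
paddr = 23 * 32 + 15 = 751

Answer: 751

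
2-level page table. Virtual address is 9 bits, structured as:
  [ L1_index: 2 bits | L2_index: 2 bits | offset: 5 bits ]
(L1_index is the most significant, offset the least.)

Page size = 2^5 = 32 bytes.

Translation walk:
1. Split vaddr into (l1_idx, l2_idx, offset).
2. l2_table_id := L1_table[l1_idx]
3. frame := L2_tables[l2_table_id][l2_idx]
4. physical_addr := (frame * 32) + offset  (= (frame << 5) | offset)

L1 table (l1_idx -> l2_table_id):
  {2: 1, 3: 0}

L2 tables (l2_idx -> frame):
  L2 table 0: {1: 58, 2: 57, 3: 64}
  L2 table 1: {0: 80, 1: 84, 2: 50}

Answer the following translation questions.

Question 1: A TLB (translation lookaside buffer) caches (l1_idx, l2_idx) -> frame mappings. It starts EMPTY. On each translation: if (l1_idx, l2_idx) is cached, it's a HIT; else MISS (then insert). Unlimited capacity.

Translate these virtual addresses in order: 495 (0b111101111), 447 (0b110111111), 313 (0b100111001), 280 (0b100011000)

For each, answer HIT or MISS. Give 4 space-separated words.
Answer: MISS MISS MISS MISS

Derivation:
vaddr=495: (3,3) not in TLB -> MISS, insert
vaddr=447: (3,1) not in TLB -> MISS, insert
vaddr=313: (2,1) not in TLB -> MISS, insert
vaddr=280: (2,0) not in TLB -> MISS, insert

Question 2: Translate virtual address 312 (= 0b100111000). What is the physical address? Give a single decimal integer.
vaddr = 312 = 0b100111000
Split: l1_idx=2, l2_idx=1, offset=24
L1[2] = 1
L2[1][1] = 84
paddr = 84 * 32 + 24 = 2712

Answer: 2712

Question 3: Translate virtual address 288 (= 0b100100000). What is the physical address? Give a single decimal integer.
Answer: 2688

Derivation:
vaddr = 288 = 0b100100000
Split: l1_idx=2, l2_idx=1, offset=0
L1[2] = 1
L2[1][1] = 84
paddr = 84 * 32 + 0 = 2688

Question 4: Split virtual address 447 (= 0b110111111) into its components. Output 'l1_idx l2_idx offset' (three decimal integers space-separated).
Answer: 3 1 31

Derivation:
vaddr = 447 = 0b110111111
  top 2 bits -> l1_idx = 3
  next 2 bits -> l2_idx = 1
  bottom 5 bits -> offset = 31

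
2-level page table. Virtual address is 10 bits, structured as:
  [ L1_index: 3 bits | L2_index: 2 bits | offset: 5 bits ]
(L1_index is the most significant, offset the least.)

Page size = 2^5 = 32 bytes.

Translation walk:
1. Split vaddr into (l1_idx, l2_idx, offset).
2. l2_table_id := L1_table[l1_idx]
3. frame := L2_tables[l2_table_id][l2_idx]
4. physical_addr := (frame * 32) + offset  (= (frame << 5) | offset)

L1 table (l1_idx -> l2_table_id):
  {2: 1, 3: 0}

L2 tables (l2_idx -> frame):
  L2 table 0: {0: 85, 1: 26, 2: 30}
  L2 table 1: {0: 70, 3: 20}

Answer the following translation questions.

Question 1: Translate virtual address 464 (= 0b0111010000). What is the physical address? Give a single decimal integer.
Answer: 976

Derivation:
vaddr = 464 = 0b0111010000
Split: l1_idx=3, l2_idx=2, offset=16
L1[3] = 0
L2[0][2] = 30
paddr = 30 * 32 + 16 = 976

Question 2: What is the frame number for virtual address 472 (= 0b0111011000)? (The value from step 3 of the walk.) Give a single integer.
vaddr = 472: l1_idx=3, l2_idx=2
L1[3] = 0; L2[0][2] = 30

Answer: 30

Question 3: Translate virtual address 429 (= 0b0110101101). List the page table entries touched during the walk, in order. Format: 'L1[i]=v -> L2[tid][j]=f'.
vaddr = 429 = 0b0110101101
Split: l1_idx=3, l2_idx=1, offset=13

Answer: L1[3]=0 -> L2[0][1]=26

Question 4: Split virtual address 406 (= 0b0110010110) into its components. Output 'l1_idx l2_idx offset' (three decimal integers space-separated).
Answer: 3 0 22

Derivation:
vaddr = 406 = 0b0110010110
  top 3 bits -> l1_idx = 3
  next 2 bits -> l2_idx = 0
  bottom 5 bits -> offset = 22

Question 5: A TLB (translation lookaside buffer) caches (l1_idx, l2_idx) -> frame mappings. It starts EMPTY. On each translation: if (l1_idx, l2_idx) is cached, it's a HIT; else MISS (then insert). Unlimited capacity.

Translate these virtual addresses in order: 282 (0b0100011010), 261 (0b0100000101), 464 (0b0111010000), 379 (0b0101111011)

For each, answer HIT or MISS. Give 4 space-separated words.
vaddr=282: (2,0) not in TLB -> MISS, insert
vaddr=261: (2,0) in TLB -> HIT
vaddr=464: (3,2) not in TLB -> MISS, insert
vaddr=379: (2,3) not in TLB -> MISS, insert

Answer: MISS HIT MISS MISS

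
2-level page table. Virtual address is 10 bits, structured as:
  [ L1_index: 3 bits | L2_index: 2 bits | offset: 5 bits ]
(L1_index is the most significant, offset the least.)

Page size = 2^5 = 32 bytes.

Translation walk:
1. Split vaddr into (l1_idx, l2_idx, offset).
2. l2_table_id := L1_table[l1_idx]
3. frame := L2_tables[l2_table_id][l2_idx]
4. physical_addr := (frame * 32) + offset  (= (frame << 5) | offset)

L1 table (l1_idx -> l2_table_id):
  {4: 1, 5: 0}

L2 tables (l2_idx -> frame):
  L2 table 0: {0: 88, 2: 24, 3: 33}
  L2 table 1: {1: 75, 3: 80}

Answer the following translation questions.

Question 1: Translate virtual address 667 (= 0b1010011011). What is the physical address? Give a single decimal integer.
vaddr = 667 = 0b1010011011
Split: l1_idx=5, l2_idx=0, offset=27
L1[5] = 0
L2[0][0] = 88
paddr = 88 * 32 + 27 = 2843

Answer: 2843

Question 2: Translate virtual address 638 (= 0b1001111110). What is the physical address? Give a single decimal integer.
Answer: 2590

Derivation:
vaddr = 638 = 0b1001111110
Split: l1_idx=4, l2_idx=3, offset=30
L1[4] = 1
L2[1][3] = 80
paddr = 80 * 32 + 30 = 2590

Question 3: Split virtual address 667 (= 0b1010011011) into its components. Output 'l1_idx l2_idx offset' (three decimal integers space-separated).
vaddr = 667 = 0b1010011011
  top 3 bits -> l1_idx = 5
  next 2 bits -> l2_idx = 0
  bottom 5 bits -> offset = 27

Answer: 5 0 27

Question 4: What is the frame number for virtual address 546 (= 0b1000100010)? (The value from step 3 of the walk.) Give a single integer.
Answer: 75

Derivation:
vaddr = 546: l1_idx=4, l2_idx=1
L1[4] = 1; L2[1][1] = 75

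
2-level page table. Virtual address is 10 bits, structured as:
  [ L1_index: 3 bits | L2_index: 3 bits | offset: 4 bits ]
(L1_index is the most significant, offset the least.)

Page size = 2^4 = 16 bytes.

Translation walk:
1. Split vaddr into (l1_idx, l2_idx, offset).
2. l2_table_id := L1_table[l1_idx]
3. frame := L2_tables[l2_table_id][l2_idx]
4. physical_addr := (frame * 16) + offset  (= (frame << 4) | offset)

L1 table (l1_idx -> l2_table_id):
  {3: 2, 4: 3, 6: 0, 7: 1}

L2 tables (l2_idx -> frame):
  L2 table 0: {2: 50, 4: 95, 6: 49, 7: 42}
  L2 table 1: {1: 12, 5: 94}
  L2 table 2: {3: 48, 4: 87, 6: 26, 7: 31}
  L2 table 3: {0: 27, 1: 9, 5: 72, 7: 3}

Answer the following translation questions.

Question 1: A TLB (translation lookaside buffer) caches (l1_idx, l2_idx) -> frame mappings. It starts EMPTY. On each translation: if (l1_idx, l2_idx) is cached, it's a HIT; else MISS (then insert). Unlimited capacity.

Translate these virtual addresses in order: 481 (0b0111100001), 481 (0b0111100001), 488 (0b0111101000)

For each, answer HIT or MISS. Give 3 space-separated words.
vaddr=481: (3,6) not in TLB -> MISS, insert
vaddr=481: (3,6) in TLB -> HIT
vaddr=488: (3,6) in TLB -> HIT

Answer: MISS HIT HIT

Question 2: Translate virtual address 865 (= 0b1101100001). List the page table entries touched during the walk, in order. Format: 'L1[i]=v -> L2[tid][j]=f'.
Answer: L1[6]=0 -> L2[0][6]=49

Derivation:
vaddr = 865 = 0b1101100001
Split: l1_idx=6, l2_idx=6, offset=1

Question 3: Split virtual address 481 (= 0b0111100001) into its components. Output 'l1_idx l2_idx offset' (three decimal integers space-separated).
vaddr = 481 = 0b0111100001
  top 3 bits -> l1_idx = 3
  next 3 bits -> l2_idx = 6
  bottom 4 bits -> offset = 1

Answer: 3 6 1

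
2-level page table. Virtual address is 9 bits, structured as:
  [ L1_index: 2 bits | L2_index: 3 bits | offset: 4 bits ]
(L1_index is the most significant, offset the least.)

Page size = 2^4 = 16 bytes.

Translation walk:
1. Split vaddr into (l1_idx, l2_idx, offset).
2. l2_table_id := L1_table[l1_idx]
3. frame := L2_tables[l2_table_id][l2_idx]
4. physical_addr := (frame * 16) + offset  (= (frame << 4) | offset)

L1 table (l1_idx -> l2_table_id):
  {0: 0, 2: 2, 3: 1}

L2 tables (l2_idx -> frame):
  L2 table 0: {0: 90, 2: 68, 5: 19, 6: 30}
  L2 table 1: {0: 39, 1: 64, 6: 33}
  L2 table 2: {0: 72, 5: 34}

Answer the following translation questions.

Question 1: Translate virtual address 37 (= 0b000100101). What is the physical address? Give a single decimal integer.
vaddr = 37 = 0b000100101
Split: l1_idx=0, l2_idx=2, offset=5
L1[0] = 0
L2[0][2] = 68
paddr = 68 * 16 + 5 = 1093

Answer: 1093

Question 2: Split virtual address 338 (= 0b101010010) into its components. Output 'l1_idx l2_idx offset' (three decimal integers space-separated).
Answer: 2 5 2

Derivation:
vaddr = 338 = 0b101010010
  top 2 bits -> l1_idx = 2
  next 3 bits -> l2_idx = 5
  bottom 4 bits -> offset = 2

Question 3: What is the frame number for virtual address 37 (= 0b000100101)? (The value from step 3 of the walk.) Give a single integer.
Answer: 68

Derivation:
vaddr = 37: l1_idx=0, l2_idx=2
L1[0] = 0; L2[0][2] = 68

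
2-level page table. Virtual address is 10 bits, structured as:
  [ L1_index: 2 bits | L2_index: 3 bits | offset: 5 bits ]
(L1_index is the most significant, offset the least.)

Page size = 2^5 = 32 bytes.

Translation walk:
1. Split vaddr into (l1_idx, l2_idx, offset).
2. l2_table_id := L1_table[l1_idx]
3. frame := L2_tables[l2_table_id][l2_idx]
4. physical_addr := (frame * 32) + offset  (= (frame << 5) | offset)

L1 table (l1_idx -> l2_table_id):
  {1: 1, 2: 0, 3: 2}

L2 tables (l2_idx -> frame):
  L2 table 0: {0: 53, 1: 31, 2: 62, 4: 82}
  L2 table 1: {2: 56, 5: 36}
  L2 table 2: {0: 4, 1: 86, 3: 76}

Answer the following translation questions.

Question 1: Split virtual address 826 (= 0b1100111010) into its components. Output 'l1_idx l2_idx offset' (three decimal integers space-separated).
vaddr = 826 = 0b1100111010
  top 2 bits -> l1_idx = 3
  next 3 bits -> l2_idx = 1
  bottom 5 bits -> offset = 26

Answer: 3 1 26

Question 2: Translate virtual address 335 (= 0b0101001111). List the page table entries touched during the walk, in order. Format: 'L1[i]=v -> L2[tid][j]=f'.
Answer: L1[1]=1 -> L2[1][2]=56

Derivation:
vaddr = 335 = 0b0101001111
Split: l1_idx=1, l2_idx=2, offset=15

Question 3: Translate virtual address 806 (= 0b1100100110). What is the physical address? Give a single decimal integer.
Answer: 2758

Derivation:
vaddr = 806 = 0b1100100110
Split: l1_idx=3, l2_idx=1, offset=6
L1[3] = 2
L2[2][1] = 86
paddr = 86 * 32 + 6 = 2758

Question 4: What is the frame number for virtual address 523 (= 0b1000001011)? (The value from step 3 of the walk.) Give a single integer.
vaddr = 523: l1_idx=2, l2_idx=0
L1[2] = 0; L2[0][0] = 53

Answer: 53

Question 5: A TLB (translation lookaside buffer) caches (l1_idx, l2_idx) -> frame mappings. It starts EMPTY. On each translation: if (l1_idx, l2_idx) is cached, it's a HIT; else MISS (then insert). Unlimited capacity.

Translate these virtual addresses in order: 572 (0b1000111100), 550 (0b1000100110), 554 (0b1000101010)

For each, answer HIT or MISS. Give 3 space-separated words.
vaddr=572: (2,1) not in TLB -> MISS, insert
vaddr=550: (2,1) in TLB -> HIT
vaddr=554: (2,1) in TLB -> HIT

Answer: MISS HIT HIT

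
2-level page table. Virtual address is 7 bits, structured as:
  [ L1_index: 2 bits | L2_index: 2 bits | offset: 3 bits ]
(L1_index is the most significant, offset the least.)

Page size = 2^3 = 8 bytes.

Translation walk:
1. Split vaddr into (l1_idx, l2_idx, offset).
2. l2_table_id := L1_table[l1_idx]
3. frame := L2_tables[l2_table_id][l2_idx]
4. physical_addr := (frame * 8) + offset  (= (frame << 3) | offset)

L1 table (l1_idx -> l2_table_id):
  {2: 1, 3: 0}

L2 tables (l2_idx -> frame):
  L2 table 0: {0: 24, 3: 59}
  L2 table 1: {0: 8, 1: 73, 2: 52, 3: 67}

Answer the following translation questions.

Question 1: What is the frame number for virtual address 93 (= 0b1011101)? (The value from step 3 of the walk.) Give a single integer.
Answer: 67

Derivation:
vaddr = 93: l1_idx=2, l2_idx=3
L1[2] = 1; L2[1][3] = 67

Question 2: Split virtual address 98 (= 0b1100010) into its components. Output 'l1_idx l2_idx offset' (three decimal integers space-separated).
vaddr = 98 = 0b1100010
  top 2 bits -> l1_idx = 3
  next 2 bits -> l2_idx = 0
  bottom 3 bits -> offset = 2

Answer: 3 0 2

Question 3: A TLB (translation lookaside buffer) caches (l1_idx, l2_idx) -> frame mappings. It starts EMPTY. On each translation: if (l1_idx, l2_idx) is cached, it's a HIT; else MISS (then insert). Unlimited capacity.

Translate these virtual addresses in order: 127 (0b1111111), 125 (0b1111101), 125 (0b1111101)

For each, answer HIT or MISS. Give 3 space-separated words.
vaddr=127: (3,3) not in TLB -> MISS, insert
vaddr=125: (3,3) in TLB -> HIT
vaddr=125: (3,3) in TLB -> HIT

Answer: MISS HIT HIT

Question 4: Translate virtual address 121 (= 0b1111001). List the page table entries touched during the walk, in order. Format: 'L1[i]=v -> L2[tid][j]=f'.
Answer: L1[3]=0 -> L2[0][3]=59

Derivation:
vaddr = 121 = 0b1111001
Split: l1_idx=3, l2_idx=3, offset=1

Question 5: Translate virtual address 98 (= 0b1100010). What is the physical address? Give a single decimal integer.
Answer: 194

Derivation:
vaddr = 98 = 0b1100010
Split: l1_idx=3, l2_idx=0, offset=2
L1[3] = 0
L2[0][0] = 24
paddr = 24 * 8 + 2 = 194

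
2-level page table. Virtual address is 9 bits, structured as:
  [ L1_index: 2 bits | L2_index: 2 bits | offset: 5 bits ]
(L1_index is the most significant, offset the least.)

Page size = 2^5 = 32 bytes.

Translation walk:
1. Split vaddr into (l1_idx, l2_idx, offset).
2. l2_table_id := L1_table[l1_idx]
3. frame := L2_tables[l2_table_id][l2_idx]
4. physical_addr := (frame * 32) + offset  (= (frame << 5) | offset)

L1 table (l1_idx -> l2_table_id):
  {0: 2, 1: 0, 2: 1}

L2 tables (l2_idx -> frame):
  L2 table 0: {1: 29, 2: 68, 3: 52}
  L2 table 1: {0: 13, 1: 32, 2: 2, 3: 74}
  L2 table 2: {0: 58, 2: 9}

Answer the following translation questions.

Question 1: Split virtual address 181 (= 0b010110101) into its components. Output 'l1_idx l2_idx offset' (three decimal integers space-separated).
vaddr = 181 = 0b010110101
  top 2 bits -> l1_idx = 1
  next 2 bits -> l2_idx = 1
  bottom 5 bits -> offset = 21

Answer: 1 1 21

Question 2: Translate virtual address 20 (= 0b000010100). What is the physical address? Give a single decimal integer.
Answer: 1876

Derivation:
vaddr = 20 = 0b000010100
Split: l1_idx=0, l2_idx=0, offset=20
L1[0] = 2
L2[2][0] = 58
paddr = 58 * 32 + 20 = 1876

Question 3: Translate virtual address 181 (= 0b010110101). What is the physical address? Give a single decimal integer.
Answer: 949

Derivation:
vaddr = 181 = 0b010110101
Split: l1_idx=1, l2_idx=1, offset=21
L1[1] = 0
L2[0][1] = 29
paddr = 29 * 32 + 21 = 949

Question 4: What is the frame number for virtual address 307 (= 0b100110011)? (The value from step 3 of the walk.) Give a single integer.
vaddr = 307: l1_idx=2, l2_idx=1
L1[2] = 1; L2[1][1] = 32

Answer: 32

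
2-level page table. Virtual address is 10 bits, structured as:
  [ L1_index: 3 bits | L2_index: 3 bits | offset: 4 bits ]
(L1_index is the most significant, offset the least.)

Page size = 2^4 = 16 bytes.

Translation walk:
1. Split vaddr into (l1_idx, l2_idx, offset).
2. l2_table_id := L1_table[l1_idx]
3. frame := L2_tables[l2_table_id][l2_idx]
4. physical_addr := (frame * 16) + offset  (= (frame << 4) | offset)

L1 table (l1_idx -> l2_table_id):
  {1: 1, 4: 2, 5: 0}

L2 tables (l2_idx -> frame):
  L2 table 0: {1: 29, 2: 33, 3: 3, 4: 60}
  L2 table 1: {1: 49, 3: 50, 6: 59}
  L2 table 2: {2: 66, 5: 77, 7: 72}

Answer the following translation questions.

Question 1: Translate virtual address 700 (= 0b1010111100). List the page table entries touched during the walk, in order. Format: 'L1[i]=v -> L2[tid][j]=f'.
vaddr = 700 = 0b1010111100
Split: l1_idx=5, l2_idx=3, offset=12

Answer: L1[5]=0 -> L2[0][3]=3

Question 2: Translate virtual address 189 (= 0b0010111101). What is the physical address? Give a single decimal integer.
vaddr = 189 = 0b0010111101
Split: l1_idx=1, l2_idx=3, offset=13
L1[1] = 1
L2[1][3] = 50
paddr = 50 * 16 + 13 = 813

Answer: 813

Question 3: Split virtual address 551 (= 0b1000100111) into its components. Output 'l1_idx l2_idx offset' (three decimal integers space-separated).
Answer: 4 2 7

Derivation:
vaddr = 551 = 0b1000100111
  top 3 bits -> l1_idx = 4
  next 3 bits -> l2_idx = 2
  bottom 4 bits -> offset = 7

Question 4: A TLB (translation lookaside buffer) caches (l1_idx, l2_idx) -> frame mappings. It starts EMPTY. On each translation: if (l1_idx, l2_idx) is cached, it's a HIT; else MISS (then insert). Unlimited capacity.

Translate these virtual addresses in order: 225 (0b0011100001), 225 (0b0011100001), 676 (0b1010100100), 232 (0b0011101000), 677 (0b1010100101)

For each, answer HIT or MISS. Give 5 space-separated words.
vaddr=225: (1,6) not in TLB -> MISS, insert
vaddr=225: (1,6) in TLB -> HIT
vaddr=676: (5,2) not in TLB -> MISS, insert
vaddr=232: (1,6) in TLB -> HIT
vaddr=677: (5,2) in TLB -> HIT

Answer: MISS HIT MISS HIT HIT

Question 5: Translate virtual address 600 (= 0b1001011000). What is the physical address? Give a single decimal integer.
Answer: 1240

Derivation:
vaddr = 600 = 0b1001011000
Split: l1_idx=4, l2_idx=5, offset=8
L1[4] = 2
L2[2][5] = 77
paddr = 77 * 16 + 8 = 1240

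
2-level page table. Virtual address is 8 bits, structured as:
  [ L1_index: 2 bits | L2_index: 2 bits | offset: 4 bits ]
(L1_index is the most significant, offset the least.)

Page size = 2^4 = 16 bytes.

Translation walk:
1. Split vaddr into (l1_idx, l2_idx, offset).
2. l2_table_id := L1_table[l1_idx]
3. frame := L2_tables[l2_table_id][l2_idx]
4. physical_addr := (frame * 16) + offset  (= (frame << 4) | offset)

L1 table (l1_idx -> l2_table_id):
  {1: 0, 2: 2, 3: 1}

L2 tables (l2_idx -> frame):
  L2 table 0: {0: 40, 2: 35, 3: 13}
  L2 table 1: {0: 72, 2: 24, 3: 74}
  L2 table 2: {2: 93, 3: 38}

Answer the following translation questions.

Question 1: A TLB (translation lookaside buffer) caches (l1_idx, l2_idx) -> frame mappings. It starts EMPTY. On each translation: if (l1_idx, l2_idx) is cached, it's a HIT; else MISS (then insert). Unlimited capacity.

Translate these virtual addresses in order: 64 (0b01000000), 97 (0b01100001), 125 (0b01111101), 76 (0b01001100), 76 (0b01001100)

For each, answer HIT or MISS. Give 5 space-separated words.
vaddr=64: (1,0) not in TLB -> MISS, insert
vaddr=97: (1,2) not in TLB -> MISS, insert
vaddr=125: (1,3) not in TLB -> MISS, insert
vaddr=76: (1,0) in TLB -> HIT
vaddr=76: (1,0) in TLB -> HIT

Answer: MISS MISS MISS HIT HIT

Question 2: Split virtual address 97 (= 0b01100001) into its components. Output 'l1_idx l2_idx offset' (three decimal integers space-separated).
Answer: 1 2 1

Derivation:
vaddr = 97 = 0b01100001
  top 2 bits -> l1_idx = 1
  next 2 bits -> l2_idx = 2
  bottom 4 bits -> offset = 1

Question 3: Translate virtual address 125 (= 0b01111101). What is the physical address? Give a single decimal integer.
vaddr = 125 = 0b01111101
Split: l1_idx=1, l2_idx=3, offset=13
L1[1] = 0
L2[0][3] = 13
paddr = 13 * 16 + 13 = 221

Answer: 221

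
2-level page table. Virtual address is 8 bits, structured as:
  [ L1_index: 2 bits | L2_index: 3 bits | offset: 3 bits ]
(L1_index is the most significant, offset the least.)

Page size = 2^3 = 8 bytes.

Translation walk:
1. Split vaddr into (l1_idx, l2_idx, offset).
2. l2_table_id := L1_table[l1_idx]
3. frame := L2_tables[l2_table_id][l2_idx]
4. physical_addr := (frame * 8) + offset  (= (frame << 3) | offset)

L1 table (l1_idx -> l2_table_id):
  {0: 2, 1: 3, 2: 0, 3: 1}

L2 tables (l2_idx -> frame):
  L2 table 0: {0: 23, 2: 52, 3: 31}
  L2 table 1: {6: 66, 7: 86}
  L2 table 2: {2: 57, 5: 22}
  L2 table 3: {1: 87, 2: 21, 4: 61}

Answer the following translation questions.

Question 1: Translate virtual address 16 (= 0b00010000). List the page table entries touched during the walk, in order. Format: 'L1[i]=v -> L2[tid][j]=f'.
vaddr = 16 = 0b00010000
Split: l1_idx=0, l2_idx=2, offset=0

Answer: L1[0]=2 -> L2[2][2]=57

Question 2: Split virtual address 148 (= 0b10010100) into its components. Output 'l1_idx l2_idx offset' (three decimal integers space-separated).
vaddr = 148 = 0b10010100
  top 2 bits -> l1_idx = 2
  next 3 bits -> l2_idx = 2
  bottom 3 bits -> offset = 4

Answer: 2 2 4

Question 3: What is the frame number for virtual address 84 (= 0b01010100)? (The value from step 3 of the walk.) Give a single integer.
vaddr = 84: l1_idx=1, l2_idx=2
L1[1] = 3; L2[3][2] = 21

Answer: 21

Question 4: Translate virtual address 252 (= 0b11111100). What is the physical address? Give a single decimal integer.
Answer: 692

Derivation:
vaddr = 252 = 0b11111100
Split: l1_idx=3, l2_idx=7, offset=4
L1[3] = 1
L2[1][7] = 86
paddr = 86 * 8 + 4 = 692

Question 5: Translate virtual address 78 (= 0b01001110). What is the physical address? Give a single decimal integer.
vaddr = 78 = 0b01001110
Split: l1_idx=1, l2_idx=1, offset=6
L1[1] = 3
L2[3][1] = 87
paddr = 87 * 8 + 6 = 702

Answer: 702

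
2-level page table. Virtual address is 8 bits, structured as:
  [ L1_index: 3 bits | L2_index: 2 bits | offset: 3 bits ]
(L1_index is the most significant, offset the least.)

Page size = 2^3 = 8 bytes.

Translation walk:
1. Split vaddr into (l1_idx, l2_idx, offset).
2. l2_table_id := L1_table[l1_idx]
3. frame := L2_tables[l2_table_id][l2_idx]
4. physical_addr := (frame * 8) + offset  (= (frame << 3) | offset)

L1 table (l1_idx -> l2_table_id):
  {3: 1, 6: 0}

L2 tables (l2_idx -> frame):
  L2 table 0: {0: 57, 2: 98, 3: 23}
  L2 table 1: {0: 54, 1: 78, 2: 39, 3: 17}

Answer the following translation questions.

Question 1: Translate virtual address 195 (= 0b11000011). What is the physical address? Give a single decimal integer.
vaddr = 195 = 0b11000011
Split: l1_idx=6, l2_idx=0, offset=3
L1[6] = 0
L2[0][0] = 57
paddr = 57 * 8 + 3 = 459

Answer: 459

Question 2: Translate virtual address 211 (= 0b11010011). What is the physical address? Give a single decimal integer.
Answer: 787

Derivation:
vaddr = 211 = 0b11010011
Split: l1_idx=6, l2_idx=2, offset=3
L1[6] = 0
L2[0][2] = 98
paddr = 98 * 8 + 3 = 787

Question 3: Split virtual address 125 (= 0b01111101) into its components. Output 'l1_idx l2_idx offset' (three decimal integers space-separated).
vaddr = 125 = 0b01111101
  top 3 bits -> l1_idx = 3
  next 2 bits -> l2_idx = 3
  bottom 3 bits -> offset = 5

Answer: 3 3 5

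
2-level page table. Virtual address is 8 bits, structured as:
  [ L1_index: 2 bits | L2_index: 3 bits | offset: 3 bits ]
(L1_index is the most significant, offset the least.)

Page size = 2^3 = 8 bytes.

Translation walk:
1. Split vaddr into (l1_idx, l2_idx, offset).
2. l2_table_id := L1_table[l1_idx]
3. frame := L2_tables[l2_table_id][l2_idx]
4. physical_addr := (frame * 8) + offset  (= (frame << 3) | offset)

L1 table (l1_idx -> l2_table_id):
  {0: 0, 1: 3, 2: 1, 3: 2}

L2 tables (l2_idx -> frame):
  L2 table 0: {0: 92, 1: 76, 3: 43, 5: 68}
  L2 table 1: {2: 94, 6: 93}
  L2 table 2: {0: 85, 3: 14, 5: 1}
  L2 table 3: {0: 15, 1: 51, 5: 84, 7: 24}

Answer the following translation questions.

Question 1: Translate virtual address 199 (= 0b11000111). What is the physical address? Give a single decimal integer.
Answer: 687

Derivation:
vaddr = 199 = 0b11000111
Split: l1_idx=3, l2_idx=0, offset=7
L1[3] = 2
L2[2][0] = 85
paddr = 85 * 8 + 7 = 687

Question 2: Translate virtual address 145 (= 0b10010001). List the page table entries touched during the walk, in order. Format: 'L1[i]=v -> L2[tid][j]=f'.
vaddr = 145 = 0b10010001
Split: l1_idx=2, l2_idx=2, offset=1

Answer: L1[2]=1 -> L2[1][2]=94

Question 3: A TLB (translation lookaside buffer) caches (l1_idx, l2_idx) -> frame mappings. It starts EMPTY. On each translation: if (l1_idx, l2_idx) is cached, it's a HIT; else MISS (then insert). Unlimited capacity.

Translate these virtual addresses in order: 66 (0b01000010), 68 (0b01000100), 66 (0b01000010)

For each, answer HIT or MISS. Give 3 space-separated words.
Answer: MISS HIT HIT

Derivation:
vaddr=66: (1,0) not in TLB -> MISS, insert
vaddr=68: (1,0) in TLB -> HIT
vaddr=66: (1,0) in TLB -> HIT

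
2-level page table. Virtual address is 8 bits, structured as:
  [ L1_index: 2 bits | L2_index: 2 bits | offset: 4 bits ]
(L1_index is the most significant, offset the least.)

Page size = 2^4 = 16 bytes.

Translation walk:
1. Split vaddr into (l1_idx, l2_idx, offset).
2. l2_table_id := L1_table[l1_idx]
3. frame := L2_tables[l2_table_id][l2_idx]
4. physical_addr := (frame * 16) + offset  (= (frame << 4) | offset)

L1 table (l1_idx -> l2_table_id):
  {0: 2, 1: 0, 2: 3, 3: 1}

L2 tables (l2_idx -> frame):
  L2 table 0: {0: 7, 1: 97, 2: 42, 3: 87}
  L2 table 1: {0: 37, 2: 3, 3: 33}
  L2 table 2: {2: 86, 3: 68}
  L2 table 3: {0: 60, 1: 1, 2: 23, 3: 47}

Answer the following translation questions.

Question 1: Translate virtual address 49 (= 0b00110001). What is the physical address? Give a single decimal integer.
vaddr = 49 = 0b00110001
Split: l1_idx=0, l2_idx=3, offset=1
L1[0] = 2
L2[2][3] = 68
paddr = 68 * 16 + 1 = 1089

Answer: 1089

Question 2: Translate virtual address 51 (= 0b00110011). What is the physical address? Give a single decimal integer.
Answer: 1091

Derivation:
vaddr = 51 = 0b00110011
Split: l1_idx=0, l2_idx=3, offset=3
L1[0] = 2
L2[2][3] = 68
paddr = 68 * 16 + 3 = 1091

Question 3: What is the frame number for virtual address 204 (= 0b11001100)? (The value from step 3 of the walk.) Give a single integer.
vaddr = 204: l1_idx=3, l2_idx=0
L1[3] = 1; L2[1][0] = 37

Answer: 37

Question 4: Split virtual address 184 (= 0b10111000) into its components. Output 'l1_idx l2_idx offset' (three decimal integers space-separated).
vaddr = 184 = 0b10111000
  top 2 bits -> l1_idx = 2
  next 2 bits -> l2_idx = 3
  bottom 4 bits -> offset = 8

Answer: 2 3 8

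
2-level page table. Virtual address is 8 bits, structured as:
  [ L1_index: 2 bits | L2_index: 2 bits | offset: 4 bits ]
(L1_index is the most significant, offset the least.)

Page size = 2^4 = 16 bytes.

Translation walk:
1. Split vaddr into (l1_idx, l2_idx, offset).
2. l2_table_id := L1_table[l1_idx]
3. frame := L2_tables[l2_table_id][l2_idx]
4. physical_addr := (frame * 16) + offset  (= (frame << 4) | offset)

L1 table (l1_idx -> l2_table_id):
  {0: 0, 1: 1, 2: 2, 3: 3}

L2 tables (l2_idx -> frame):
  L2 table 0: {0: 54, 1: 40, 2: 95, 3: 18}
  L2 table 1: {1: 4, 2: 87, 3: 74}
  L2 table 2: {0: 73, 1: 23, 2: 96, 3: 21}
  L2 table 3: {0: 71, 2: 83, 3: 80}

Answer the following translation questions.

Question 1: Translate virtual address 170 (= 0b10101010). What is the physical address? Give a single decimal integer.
vaddr = 170 = 0b10101010
Split: l1_idx=2, l2_idx=2, offset=10
L1[2] = 2
L2[2][2] = 96
paddr = 96 * 16 + 10 = 1546

Answer: 1546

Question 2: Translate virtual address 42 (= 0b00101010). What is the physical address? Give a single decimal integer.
vaddr = 42 = 0b00101010
Split: l1_idx=0, l2_idx=2, offset=10
L1[0] = 0
L2[0][2] = 95
paddr = 95 * 16 + 10 = 1530

Answer: 1530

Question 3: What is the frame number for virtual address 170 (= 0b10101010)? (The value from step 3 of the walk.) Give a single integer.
Answer: 96

Derivation:
vaddr = 170: l1_idx=2, l2_idx=2
L1[2] = 2; L2[2][2] = 96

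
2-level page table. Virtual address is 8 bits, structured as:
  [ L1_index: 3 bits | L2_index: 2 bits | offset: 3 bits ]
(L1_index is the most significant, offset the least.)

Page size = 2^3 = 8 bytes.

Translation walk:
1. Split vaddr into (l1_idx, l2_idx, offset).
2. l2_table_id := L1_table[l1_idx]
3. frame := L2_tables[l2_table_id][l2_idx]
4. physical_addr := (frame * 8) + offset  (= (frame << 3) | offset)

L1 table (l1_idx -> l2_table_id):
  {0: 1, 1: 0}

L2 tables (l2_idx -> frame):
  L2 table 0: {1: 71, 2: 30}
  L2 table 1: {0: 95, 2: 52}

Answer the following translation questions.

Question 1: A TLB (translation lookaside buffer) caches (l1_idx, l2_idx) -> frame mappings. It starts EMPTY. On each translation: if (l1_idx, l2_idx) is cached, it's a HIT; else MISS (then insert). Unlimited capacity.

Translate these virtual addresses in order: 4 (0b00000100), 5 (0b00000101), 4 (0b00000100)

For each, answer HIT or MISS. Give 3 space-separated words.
vaddr=4: (0,0) not in TLB -> MISS, insert
vaddr=5: (0,0) in TLB -> HIT
vaddr=4: (0,0) in TLB -> HIT

Answer: MISS HIT HIT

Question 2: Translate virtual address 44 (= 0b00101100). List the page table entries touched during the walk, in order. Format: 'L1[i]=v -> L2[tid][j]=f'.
vaddr = 44 = 0b00101100
Split: l1_idx=1, l2_idx=1, offset=4

Answer: L1[1]=0 -> L2[0][1]=71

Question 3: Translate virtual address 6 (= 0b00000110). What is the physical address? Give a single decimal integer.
Answer: 766

Derivation:
vaddr = 6 = 0b00000110
Split: l1_idx=0, l2_idx=0, offset=6
L1[0] = 1
L2[1][0] = 95
paddr = 95 * 8 + 6 = 766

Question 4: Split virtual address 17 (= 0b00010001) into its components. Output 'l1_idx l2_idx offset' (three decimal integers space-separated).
Answer: 0 2 1

Derivation:
vaddr = 17 = 0b00010001
  top 3 bits -> l1_idx = 0
  next 2 bits -> l2_idx = 2
  bottom 3 bits -> offset = 1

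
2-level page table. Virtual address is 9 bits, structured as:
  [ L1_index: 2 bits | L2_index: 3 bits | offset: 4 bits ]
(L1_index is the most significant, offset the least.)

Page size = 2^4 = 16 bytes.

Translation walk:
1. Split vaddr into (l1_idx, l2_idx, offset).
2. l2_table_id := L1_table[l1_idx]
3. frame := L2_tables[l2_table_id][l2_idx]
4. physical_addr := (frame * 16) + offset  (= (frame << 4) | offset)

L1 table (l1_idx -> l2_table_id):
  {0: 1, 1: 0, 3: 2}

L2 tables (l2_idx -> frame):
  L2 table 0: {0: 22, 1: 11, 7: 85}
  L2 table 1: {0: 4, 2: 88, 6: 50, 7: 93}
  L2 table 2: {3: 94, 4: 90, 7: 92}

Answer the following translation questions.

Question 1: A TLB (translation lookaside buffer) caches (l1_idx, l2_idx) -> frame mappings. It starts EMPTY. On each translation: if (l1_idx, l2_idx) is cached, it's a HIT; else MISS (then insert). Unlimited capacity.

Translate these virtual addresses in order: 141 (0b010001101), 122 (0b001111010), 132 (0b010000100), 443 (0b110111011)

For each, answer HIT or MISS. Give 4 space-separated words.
Answer: MISS MISS HIT MISS

Derivation:
vaddr=141: (1,0) not in TLB -> MISS, insert
vaddr=122: (0,7) not in TLB -> MISS, insert
vaddr=132: (1,0) in TLB -> HIT
vaddr=443: (3,3) not in TLB -> MISS, insert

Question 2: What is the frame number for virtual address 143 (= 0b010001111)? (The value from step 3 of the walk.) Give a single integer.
Answer: 22

Derivation:
vaddr = 143: l1_idx=1, l2_idx=0
L1[1] = 0; L2[0][0] = 22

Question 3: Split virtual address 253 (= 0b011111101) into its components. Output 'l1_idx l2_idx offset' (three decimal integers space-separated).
Answer: 1 7 13

Derivation:
vaddr = 253 = 0b011111101
  top 2 bits -> l1_idx = 1
  next 3 bits -> l2_idx = 7
  bottom 4 bits -> offset = 13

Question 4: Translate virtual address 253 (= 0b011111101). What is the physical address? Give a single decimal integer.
Answer: 1373

Derivation:
vaddr = 253 = 0b011111101
Split: l1_idx=1, l2_idx=7, offset=13
L1[1] = 0
L2[0][7] = 85
paddr = 85 * 16 + 13 = 1373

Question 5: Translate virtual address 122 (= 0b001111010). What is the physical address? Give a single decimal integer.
vaddr = 122 = 0b001111010
Split: l1_idx=0, l2_idx=7, offset=10
L1[0] = 1
L2[1][7] = 93
paddr = 93 * 16 + 10 = 1498

Answer: 1498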